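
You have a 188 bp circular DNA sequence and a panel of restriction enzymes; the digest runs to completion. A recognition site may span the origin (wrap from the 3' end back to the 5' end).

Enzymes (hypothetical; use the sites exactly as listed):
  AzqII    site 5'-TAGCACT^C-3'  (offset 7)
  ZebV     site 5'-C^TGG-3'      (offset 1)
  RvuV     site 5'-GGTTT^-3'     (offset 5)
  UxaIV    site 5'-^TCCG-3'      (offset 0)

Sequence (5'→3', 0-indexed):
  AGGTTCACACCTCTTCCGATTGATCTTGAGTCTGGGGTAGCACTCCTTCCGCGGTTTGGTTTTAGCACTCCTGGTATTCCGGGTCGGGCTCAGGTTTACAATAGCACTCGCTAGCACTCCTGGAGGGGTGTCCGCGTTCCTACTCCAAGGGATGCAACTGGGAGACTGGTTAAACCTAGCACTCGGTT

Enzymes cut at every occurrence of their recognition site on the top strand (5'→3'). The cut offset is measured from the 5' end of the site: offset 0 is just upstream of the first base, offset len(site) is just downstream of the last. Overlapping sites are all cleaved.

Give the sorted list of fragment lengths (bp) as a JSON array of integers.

Scan for sites:
  AzqII TAGCACTC/7: at [37, 62, 101, 111, 176] ⇒ [44, 69, 108, 118, 183]
  ZebV CTGG/1: at [31, 70, 119, 157, 165] ⇒ [32, 71, 120, 158, 166]
  RvuV GGTTT/5: at [52, 57, 92] ⇒ [57, 62, 97]
  UxaIV TCCG/0: at [14, 47, 77, 130] ⇒ [14, 47, 77, 130]

Pooled cuts: [14, 32, 44, 47, 57, 62, 69, 71, 77, 97, 108, 118, 120, 130, 158, 166, 183]

Fragment lengths:
  14→32: 18 bp
  32→44: 12 bp
  44→47: 3 bp
  47→57: 10 bp
  57→62: 5 bp
  62→69: 7 bp
  69→71: 2 bp
  71→77: 6 bp
  77→97: 20 bp
  97→108: 11 bp
  108→118: 10 bp
  118→120: 2 bp
  120→130: 10 bp
  130→158: 28 bp
  158→166: 8 bp
  166→183: 17 bp
  183→14 (wrap): 188-183+14 = 19 bp

[2,2,3,5,6,7,8,10,10,10,11,12,17,18,19,20,28]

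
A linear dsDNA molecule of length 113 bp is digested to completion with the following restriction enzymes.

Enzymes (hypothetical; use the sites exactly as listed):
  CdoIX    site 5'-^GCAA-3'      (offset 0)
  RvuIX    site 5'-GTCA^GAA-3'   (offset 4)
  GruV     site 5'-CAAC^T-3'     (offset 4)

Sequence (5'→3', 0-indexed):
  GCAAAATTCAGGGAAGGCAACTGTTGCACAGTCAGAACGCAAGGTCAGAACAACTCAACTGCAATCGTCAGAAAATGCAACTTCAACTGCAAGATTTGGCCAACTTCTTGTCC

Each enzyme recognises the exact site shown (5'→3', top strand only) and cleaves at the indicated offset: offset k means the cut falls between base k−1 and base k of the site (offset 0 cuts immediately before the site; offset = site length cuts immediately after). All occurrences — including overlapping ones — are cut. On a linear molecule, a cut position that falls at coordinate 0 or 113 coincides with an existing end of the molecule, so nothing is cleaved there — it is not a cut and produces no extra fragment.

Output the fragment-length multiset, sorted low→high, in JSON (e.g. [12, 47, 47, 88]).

Per-enzyme occurrences:
  CdoIX (GCAA, off=0): starts [0, 16, 38, 60, 76, 88] → cuts [16, 38, 60, 76, 88] (position 0 is a terminus of the linear molecule — no cut)
  RvuIX (GTCAGAA, off=4): starts [30, 43, 66] → cuts [34, 47, 70]
  GruV (CAACT, off=4): starts [17, 50, 55, 77, 83, 100] → cuts [21, 54, 59, 81, 87, 104]

Pooled cuts: [16, 21, 34, 38, 47, 54, 59, 60, 70, 76, 81, 87, 88, 104]

Fragments:
  [0,16): 16 bp
  [16,21): 5 bp
  [21,34): 13 bp
  [34,38): 4 bp
  [38,47): 9 bp
  [47,54): 7 bp
  [54,59): 5 bp
  [59,60): 1 bp
  [60,70): 10 bp
  [70,76): 6 bp
  [76,81): 5 bp
  [81,87): 6 bp
  [87,88): 1 bp
  [88,104): 16 bp
  [104,113): 9 bp

[1,1,4,5,5,5,6,6,7,9,9,10,13,16,16]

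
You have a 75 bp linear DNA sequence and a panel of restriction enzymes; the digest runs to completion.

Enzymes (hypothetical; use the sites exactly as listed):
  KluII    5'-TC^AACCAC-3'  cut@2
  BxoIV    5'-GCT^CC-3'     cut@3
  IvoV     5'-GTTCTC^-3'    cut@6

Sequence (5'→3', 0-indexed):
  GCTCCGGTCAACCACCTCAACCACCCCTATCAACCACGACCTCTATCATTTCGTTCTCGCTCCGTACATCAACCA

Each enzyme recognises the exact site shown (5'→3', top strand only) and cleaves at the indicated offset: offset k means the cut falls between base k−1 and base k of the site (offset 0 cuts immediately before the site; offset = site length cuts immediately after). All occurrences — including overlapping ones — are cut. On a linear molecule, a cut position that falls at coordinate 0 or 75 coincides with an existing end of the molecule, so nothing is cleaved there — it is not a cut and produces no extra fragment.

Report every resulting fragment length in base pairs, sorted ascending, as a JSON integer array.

[3,3,6,9,13,14,27]

Scan for sites:
  KluII (TCAACCAC, off=2): starts [7, 16, 29] → cuts [9, 18, 31]
  BxoIV (GCTCC, off=3): starts [0, 58] → cuts [3, 61]
  IvoV (GTTCTC, off=6): starts [52] → cuts [58]

All cut coordinates (distinct, sorted): [3, 9, 18, 31, 58, 61]

Fragment lengths:
  [0,3): 3 bp
  [3,9): 6 bp
  [9,18): 9 bp
  [18,31): 13 bp
  [31,58): 27 bp
  [58,61): 3 bp
  [61,75): 14 bp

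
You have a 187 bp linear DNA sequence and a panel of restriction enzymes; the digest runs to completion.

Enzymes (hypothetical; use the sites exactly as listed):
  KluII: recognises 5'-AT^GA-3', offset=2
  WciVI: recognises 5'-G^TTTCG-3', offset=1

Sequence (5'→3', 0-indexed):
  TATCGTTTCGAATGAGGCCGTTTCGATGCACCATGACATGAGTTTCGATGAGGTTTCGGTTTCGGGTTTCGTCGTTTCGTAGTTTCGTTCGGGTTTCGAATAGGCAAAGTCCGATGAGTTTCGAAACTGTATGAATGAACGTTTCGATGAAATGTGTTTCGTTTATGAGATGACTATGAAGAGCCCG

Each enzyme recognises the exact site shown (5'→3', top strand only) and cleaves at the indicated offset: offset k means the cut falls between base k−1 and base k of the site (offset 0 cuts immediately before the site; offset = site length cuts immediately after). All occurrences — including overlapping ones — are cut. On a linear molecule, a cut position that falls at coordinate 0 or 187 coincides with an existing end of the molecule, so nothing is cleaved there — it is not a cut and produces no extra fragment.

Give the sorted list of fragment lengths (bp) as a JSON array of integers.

[3,3,4,4,5,5,5,5,6,6,7,7,7,7,8,8,8,8,10,10,11,14,14,22]

Per-enzyme occurrences:
  KluII ATGA/2: at [11, 32, 37, 47, 113, 130, 134, 146, 164, 169, 175] ⇒ [13, 34, 39, 49, 115, 132, 136, 148, 166, 171, 177]
  WciVI GTTTCG/1: at [4, 19, 41, 52, 58, 65, 73, 81, 92, 117, 140, 155] ⇒ [5, 20, 42, 53, 59, 66, 74, 82, 93, 118, 141, 156]

Pooled cuts: [5, 13, 20, 34, 39, 42, 49, 53, 59, 66, 74, 82, 93, 115, 118, 132, 136, 141, 148, 156, 166, 171, 177]

Fragments:
  [0,5): 5 bp
  [5,13): 8 bp
  [13,20): 7 bp
  [20,34): 14 bp
  [34,39): 5 bp
  [39,42): 3 bp
  [42,49): 7 bp
  [49,53): 4 bp
  [53,59): 6 bp
  [59,66): 7 bp
  [66,74): 8 bp
  [74,82): 8 bp
  [82,93): 11 bp
  [93,115): 22 bp
  [115,118): 3 bp
  [118,132): 14 bp
  [132,136): 4 bp
  [136,141): 5 bp
  [141,148): 7 bp
  [148,156): 8 bp
  [156,166): 10 bp
  [166,171): 5 bp
  [171,177): 6 bp
  [177,187): 10 bp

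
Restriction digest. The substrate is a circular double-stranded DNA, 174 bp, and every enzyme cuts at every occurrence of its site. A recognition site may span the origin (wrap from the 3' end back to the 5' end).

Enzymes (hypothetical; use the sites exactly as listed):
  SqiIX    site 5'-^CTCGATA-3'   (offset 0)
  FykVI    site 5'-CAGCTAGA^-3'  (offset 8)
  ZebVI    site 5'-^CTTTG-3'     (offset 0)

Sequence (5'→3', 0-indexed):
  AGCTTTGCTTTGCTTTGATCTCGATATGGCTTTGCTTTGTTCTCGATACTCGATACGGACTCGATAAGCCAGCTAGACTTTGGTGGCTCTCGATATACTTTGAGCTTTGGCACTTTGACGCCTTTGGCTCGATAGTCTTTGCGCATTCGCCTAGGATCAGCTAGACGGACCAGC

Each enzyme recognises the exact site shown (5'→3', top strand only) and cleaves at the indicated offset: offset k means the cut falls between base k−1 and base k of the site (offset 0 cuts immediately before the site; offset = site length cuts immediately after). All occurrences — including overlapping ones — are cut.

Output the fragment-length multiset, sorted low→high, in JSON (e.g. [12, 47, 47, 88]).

[5,5,5,6,7,7,7,7,8,9,9,9,10,11,11,11,18,29]

Site scan:
  SqiIX CTCGATA/0: at [19, 41, 48, 59, 88, 127] ⇒ [19, 41, 48, 59, 88, 127]
  FykVI CAGCTAGA/8: at [69, 157] ⇒ [77, 165]
  ZebVI CTTTG/0: at [2, 7, 12, 29, 34, 77, 97, 104, 112, 121, 136] ⇒ [2, 7, 12, 29, 34, 77, 97, 104, 112, 121, 136]

Pooled cuts: [2, 7, 12, 19, 29, 34, 41, 48, 59, 77, 88, 97, 104, 112, 121, 127, 136, 165]

Fragment lengths:
  2→7: 5 bp
  7→12: 5 bp
  12→19: 7 bp
  19→29: 10 bp
  29→34: 5 bp
  34→41: 7 bp
  41→48: 7 bp
  48→59: 11 bp
  59→77: 18 bp
  77→88: 11 bp
  88→97: 9 bp
  97→104: 7 bp
  104→112: 8 bp
  112→121: 9 bp
  121→127: 6 bp
  127→136: 9 bp
  136→165: 29 bp
  165→2 (wrap): 174-165+2 = 11 bp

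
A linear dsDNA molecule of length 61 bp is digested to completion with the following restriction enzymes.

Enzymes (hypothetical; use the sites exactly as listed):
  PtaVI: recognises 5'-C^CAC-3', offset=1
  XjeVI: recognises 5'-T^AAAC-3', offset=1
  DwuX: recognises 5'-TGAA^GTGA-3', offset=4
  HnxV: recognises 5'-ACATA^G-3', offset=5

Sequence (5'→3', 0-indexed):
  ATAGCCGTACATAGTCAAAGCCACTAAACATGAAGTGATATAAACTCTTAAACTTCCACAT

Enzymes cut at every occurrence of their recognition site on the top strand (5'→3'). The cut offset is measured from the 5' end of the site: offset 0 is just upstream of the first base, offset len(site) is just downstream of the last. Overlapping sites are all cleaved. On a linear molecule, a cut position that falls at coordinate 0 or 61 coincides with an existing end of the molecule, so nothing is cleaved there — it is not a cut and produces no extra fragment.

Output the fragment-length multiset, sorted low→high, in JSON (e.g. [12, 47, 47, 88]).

Per-enzyme occurrences:
  PtaVI CCAC/1: at [20, 55] ⇒ [21, 56]
  XjeVI TAAAC/1: at [24, 40, 48] ⇒ [25, 41, 49]
  DwuX TGAAGTGA/4: at [30] ⇒ [34]
  HnxV ACATAG/5: at [8] ⇒ [13]

Pooled cuts: [13, 21, 25, 34, 41, 49, 56]

Fragment lengths:
  [0,13): 13 bp
  [13,21): 8 bp
  [21,25): 4 bp
  [25,34): 9 bp
  [34,41): 7 bp
  [41,49): 8 bp
  [49,56): 7 bp
  [56,61): 5 bp

[4,5,7,7,8,8,9,13]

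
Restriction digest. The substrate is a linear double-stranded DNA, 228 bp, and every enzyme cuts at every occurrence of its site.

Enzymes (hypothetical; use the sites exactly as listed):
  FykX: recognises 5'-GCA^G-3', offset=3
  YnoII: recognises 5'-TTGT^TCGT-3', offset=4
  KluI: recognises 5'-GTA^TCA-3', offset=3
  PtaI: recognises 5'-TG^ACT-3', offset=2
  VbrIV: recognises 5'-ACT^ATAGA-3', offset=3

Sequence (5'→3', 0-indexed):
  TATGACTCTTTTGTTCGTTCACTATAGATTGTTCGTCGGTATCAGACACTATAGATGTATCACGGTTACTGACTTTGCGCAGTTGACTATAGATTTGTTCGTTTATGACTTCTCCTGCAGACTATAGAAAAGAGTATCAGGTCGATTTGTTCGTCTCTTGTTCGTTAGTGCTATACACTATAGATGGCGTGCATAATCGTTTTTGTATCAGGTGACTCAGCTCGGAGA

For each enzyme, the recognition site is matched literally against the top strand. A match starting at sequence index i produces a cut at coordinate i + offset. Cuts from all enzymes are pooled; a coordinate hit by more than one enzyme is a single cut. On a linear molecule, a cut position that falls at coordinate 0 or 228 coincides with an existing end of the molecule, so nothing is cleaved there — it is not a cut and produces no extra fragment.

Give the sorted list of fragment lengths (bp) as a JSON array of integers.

Site scan:
  FykX GCAG/3: at [78, 116] ⇒ [81, 119]
  YnoII TTGTTCGT/4: at [10, 28, 94, 146, 157] ⇒ [14, 32, 98, 150, 161]
  KluI GTATCA/3: at [38, 56, 133, 204] ⇒ [41, 59, 136, 207]
  PtaI TGACT/2: at [2, 69, 83, 105, 212] ⇒ [4, 71, 85, 107, 214]
  VbrIV ACTATAGA/3: at [20, 47, 85, 120, 176] ⇒ [23, 50, 88, 123, 179]

Pooled cuts: [4, 14, 23, 32, 41, 50, 59, 71, 81, 85, 88, 98, 107, 119, 123, 136, 150, 161, 179, 207, 214]

Fragments:
  [0,4): 4 bp
  [4,14): 10 bp
  [14,23): 9 bp
  [23,32): 9 bp
  [32,41): 9 bp
  [41,50): 9 bp
  [50,59): 9 bp
  [59,71): 12 bp
  [71,81): 10 bp
  [81,85): 4 bp
  [85,88): 3 bp
  [88,98): 10 bp
  [98,107): 9 bp
  [107,119): 12 bp
  [119,123): 4 bp
  [123,136): 13 bp
  [136,150): 14 bp
  [150,161): 11 bp
  [161,179): 18 bp
  [179,207): 28 bp
  [207,214): 7 bp
  [214,228): 14 bp

[3,4,4,4,7,9,9,9,9,9,9,10,10,10,11,12,12,13,14,14,18,28]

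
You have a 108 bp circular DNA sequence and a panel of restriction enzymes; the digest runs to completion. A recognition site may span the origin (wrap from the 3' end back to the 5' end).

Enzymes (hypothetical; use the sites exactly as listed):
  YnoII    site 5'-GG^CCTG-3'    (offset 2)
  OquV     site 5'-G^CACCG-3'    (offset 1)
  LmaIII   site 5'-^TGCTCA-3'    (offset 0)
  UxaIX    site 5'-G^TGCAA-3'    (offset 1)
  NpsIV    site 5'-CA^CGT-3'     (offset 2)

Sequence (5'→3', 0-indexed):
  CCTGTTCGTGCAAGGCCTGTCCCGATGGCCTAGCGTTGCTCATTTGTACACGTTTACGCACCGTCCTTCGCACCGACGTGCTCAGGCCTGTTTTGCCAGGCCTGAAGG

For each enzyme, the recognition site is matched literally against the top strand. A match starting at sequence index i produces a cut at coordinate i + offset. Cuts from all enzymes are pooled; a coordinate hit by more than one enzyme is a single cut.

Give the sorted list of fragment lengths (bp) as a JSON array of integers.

Site scan:
  YnoII GGCCTG/2: at [13, 84, 98, 106] ⇒ [0, 15, 86, 100]
  OquV GCACCG/1: at [57, 69] ⇒ [58, 70]
  LmaIII TGCTCA/0: at [36, 78] ⇒ [36, 78]
  UxaIX GTGCAA/1: at [7] ⇒ [8]
  NpsIV CACGT/2: at [48] ⇒ [50]

All cut coordinates (distinct, sorted): [0, 8, 15, 36, 50, 58, 70, 78, 86, 100]

Fragment lengths:
  0→8: 8 bp
  8→15: 7 bp
  15→36: 21 bp
  36→50: 14 bp
  50→58: 8 bp
  58→70: 12 bp
  70→78: 8 bp
  78→86: 8 bp
  86→100: 14 bp
  100→0 (wrap): 108-100+0 = 8 bp

[7,8,8,8,8,8,12,14,14,21]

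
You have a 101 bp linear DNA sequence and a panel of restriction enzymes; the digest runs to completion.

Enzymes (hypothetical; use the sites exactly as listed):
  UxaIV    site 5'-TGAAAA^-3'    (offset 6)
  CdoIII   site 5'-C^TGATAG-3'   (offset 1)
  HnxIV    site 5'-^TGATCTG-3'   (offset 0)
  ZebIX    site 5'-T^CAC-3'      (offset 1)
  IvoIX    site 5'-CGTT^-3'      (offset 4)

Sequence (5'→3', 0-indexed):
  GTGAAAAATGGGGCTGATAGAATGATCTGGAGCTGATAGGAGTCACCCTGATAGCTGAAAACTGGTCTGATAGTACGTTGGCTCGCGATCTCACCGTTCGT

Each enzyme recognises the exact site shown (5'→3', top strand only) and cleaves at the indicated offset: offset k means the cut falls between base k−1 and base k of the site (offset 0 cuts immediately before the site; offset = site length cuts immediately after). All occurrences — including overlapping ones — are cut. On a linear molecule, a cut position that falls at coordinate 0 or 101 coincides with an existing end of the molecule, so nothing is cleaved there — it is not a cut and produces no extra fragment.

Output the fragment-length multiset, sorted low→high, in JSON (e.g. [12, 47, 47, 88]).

Per-enzyme occurrences:
  UxaIV (TGAAAA, off=6): starts [1, 55] → cuts [7, 61]
  CdoIII (CTGATAG, off=1): starts [13, 32, 47, 66] → cuts [14, 33, 48, 67]
  HnxIV (TGATCTG, off=0): starts [22] → cuts [22]
  ZebIX (TCAC, off=1): starts [42, 90] → cuts [43, 91]
  IvoIX (CGTT, off=4): starts [75, 94] → cuts [79, 98]

All cut coordinates (distinct, sorted): [7, 14, 22, 33, 43, 48, 61, 67, 79, 91, 98]

Fragments:
  [0,7): 7 bp
  [7,14): 7 bp
  [14,22): 8 bp
  [22,33): 11 bp
  [33,43): 10 bp
  [43,48): 5 bp
  [48,61): 13 bp
  [61,67): 6 bp
  [67,79): 12 bp
  [79,91): 12 bp
  [91,98): 7 bp
  [98,101): 3 bp

[3,5,6,7,7,7,8,10,11,12,12,13]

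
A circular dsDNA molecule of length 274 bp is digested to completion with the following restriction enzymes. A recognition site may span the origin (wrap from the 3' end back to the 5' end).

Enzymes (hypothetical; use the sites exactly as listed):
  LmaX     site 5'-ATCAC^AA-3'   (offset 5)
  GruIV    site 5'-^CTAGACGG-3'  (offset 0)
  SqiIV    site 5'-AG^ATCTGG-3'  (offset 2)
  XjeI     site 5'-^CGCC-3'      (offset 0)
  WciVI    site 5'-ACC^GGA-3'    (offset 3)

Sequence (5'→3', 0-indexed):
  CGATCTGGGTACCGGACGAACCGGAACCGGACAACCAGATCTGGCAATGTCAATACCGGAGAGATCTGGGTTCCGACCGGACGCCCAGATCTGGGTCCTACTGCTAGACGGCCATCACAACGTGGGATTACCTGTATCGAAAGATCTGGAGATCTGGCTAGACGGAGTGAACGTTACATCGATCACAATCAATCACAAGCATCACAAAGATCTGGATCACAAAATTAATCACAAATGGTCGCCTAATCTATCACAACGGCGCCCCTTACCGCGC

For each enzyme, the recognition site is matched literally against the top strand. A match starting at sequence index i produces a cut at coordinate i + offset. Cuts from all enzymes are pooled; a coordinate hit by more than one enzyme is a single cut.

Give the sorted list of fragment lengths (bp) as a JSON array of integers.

[3,4,5,6,6,6,7,7,8,9,9,10,10,11,12,12,15,15,15,15,16,19,25,29]

Site scan:
  LmaX (ATCACAA, off=5): starts [113, 181, 191, 200, 215, 227, 249] → cuts [118, 186, 196, 205, 220, 232, 254]
  GruIV (CTAGACGG, off=0): starts [103, 157] → cuts [103, 157]
  SqiIV (AGATCTGG, off=2): starts [36, 61, 86, 141, 149, 207] → cuts [38, 63, 88, 143, 151, 209]
  XjeI (CGCC, off=0): starts [81, 239, 259, 271] → cuts [81, 239, 259, 271]
  WciVI (ACCGGA, off=3): starts [10, 19, 25, 54, 75] → cuts [13, 22, 28, 57, 78]

Pooled cuts: [13, 22, 28, 38, 57, 63, 78, 81, 88, 103, 118, 143, 151, 157, 186, 196, 205, 209, 220, 232, 239, 254, 259, 271]

Fragments:
  13→22: 9 bp
  22→28: 6 bp
  28→38: 10 bp
  38→57: 19 bp
  57→63: 6 bp
  63→78: 15 bp
  78→81: 3 bp
  81→88: 7 bp
  88→103: 15 bp
  103→118: 15 bp
  118→143: 25 bp
  143→151: 8 bp
  151→157: 6 bp
  157→186: 29 bp
  186→196: 10 bp
  196→205: 9 bp
  205→209: 4 bp
  209→220: 11 bp
  220→232: 12 bp
  232→239: 7 bp
  239→254: 15 bp
  254→259: 5 bp
  259→271: 12 bp
  271→13 (wrap): 274-271+13 = 16 bp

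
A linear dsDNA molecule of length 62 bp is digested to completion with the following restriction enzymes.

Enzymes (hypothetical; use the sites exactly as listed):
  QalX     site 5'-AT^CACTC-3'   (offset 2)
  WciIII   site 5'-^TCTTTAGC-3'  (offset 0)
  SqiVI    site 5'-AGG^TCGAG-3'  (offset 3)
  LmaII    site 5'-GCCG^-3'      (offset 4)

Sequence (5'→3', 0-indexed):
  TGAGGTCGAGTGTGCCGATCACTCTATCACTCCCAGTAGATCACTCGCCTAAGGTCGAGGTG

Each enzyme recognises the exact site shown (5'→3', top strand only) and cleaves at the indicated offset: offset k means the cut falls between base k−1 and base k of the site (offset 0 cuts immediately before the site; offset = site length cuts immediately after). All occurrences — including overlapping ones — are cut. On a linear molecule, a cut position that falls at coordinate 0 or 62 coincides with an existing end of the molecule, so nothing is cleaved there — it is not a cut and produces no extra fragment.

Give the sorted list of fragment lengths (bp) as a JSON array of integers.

[2,5,8,8,12,13,14]

Per-enzyme occurrences:
  QalX (ATCACTC, off=2): starts [17, 25, 39] → cuts [19, 27, 41]
  WciIII (TCTTTAGC, off=0): no sites
  SqiVI (AGGTCGAG, off=3): starts [2, 51] → cuts [5, 54]
  LmaII (GCCG, off=4): starts [13] → cuts [17]

All cut coordinates (distinct, sorted): [5, 17, 19, 27, 41, 54]

Fragments:
  [0,5): 5 bp
  [5,17): 12 bp
  [17,19): 2 bp
  [19,27): 8 bp
  [27,41): 14 bp
  [41,54): 13 bp
  [54,62): 8 bp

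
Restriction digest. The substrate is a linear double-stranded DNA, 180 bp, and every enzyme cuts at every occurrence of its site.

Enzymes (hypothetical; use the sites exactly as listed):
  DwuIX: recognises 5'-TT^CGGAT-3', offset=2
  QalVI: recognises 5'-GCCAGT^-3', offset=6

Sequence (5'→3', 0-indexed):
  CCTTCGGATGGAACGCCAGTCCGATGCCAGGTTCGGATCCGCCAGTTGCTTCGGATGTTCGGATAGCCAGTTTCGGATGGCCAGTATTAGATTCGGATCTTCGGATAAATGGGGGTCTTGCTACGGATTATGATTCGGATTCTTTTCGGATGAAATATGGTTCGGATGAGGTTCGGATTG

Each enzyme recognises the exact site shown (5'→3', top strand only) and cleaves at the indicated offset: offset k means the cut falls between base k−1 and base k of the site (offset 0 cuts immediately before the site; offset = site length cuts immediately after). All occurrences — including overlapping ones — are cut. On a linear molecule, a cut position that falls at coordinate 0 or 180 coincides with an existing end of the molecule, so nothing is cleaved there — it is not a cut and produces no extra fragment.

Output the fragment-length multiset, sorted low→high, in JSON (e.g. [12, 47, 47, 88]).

[2,4,5,7,8,8,8,11,11,12,12,13,13,16,16,34]

Site scan:
  DwuIX TTCGGAT/2: at [2, 31, 49, 57, 71, 91, 99, 133, 144, 160, 171] ⇒ [4, 33, 51, 59, 73, 93, 101, 135, 146, 162, 173]
  QalVI GCCAGT/6: at [14, 40, 65, 79] ⇒ [20, 46, 71, 85]

Pooled cuts: [4, 20, 33, 46, 51, 59, 71, 73, 85, 93, 101, 135, 146, 162, 173]

Fragment lengths:
  [0,4): 4 bp
  [4,20): 16 bp
  [20,33): 13 bp
  [33,46): 13 bp
  [46,51): 5 bp
  [51,59): 8 bp
  [59,71): 12 bp
  [71,73): 2 bp
  [73,85): 12 bp
  [85,93): 8 bp
  [93,101): 8 bp
  [101,135): 34 bp
  [135,146): 11 bp
  [146,162): 16 bp
  [162,173): 11 bp
  [173,180): 7 bp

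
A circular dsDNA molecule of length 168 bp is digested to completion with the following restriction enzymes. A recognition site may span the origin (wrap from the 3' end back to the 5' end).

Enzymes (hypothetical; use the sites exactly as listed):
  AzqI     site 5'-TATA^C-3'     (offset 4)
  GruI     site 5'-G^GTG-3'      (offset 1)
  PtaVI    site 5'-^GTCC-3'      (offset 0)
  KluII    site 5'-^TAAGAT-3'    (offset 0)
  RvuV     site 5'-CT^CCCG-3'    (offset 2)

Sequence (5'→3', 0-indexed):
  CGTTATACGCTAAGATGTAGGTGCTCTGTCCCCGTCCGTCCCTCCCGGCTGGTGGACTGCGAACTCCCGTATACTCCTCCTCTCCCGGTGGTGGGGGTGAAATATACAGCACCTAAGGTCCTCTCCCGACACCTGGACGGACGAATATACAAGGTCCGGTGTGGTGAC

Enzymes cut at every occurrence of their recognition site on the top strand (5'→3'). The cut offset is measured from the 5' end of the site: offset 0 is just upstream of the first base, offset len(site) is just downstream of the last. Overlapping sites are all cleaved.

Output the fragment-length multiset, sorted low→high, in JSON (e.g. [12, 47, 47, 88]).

Scan for sites:
  AzqI (TATAC, off=4): starts [3, 69, 102, 145] → cuts [7, 73, 106, 149]
  GruI (GGTG, off=1): starts [19, 50, 86, 89, 95, 157, 162] → cuts [20, 51, 87, 90, 96, 158, 163]
  PtaVI (GTCC, off=0): starts [27, 33, 37, 117, 153] → cuts [27, 33, 37, 117, 153]
  KluII (TAAGAT, off=0): starts [10] → cuts [10]
  RvuV (CTCCCG, off=2): starts [41, 63, 81, 122] → cuts [43, 65, 83, 124]

All cut coordinates (distinct, sorted): [7, 10, 20, 27, 33, 37, 43, 51, 65, 73, 83, 87, 90, 96, 106, 117, 124, 149, 153, 158, 163]

Fragment lengths:
  7→10: 3 bp
  10→20: 10 bp
  20→27: 7 bp
  27→33: 6 bp
  33→37: 4 bp
  37→43: 6 bp
  43→51: 8 bp
  51→65: 14 bp
  65→73: 8 bp
  73→83: 10 bp
  83→87: 4 bp
  87→90: 3 bp
  90→96: 6 bp
  96→106: 10 bp
  106→117: 11 bp
  117→124: 7 bp
  124→149: 25 bp
  149→153: 4 bp
  153→158: 5 bp
  158→163: 5 bp
  163→7 (wrap): 168-163+7 = 12 bp

[3,3,4,4,4,5,5,6,6,6,7,7,8,8,10,10,10,11,12,14,25]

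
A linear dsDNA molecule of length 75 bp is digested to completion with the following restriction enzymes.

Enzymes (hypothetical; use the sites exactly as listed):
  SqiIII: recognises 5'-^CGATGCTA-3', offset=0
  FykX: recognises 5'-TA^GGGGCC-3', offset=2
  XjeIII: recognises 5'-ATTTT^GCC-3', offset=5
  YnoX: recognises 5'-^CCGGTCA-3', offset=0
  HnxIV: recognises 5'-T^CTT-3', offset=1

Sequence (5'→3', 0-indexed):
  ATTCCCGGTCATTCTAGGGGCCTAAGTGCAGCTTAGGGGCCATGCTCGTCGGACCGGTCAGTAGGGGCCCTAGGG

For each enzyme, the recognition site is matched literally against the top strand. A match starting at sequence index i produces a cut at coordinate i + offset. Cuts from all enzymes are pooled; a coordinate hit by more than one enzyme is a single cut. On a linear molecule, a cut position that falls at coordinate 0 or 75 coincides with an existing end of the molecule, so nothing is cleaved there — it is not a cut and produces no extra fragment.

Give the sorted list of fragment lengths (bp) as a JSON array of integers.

Scan for sites:
  SqiIII (CGATGCTA, off=0): no sites
  FykX TAGGGGCC/2: at [14, 33, 61] ⇒ [16, 35, 63]
  XjeIII (ATTTTGCC, off=5): no sites
  YnoX CCGGTCA/0: at [4, 53] ⇒ [4, 53]
  HnxIV (TCTT, off=1): no sites

All cut coordinates (distinct, sorted): [4, 16, 35, 53, 63]

Fragments:
  [0,4): 4 bp
  [4,16): 12 bp
  [16,35): 19 bp
  [35,53): 18 bp
  [53,63): 10 bp
  [63,75): 12 bp

[4,10,12,12,18,19]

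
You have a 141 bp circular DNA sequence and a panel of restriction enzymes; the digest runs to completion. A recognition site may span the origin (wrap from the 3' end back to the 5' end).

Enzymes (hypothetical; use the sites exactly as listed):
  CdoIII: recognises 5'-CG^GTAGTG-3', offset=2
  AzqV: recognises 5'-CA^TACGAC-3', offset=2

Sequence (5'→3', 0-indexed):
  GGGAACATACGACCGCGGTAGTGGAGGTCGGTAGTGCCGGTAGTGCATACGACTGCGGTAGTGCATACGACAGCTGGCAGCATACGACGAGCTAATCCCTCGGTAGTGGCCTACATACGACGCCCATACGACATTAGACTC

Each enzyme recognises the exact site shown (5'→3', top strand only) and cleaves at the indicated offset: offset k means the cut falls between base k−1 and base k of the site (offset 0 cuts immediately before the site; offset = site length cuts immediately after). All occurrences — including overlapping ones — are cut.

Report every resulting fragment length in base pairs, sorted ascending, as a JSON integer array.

Site scan:
  CdoIII CGGTAGTG/2: at [15, 28, 37, 55, 100] ⇒ [17, 30, 39, 57, 102]
  AzqV CATACGAC/2: at [5, 45, 63, 80, 113, 124] ⇒ [7, 47, 65, 82, 115, 126]

All cut coordinates (distinct, sorted): [7, 17, 30, 39, 47, 57, 65, 82, 102, 115, 126]

Fragment lengths:
  7→17: 10 bp
  17→30: 13 bp
  30→39: 9 bp
  39→47: 8 bp
  47→57: 10 bp
  57→65: 8 bp
  65→82: 17 bp
  82→102: 20 bp
  102→115: 13 bp
  115→126: 11 bp
  126→7 (wrap): 141-126+7 = 22 bp

[8,8,9,10,10,11,13,13,17,20,22]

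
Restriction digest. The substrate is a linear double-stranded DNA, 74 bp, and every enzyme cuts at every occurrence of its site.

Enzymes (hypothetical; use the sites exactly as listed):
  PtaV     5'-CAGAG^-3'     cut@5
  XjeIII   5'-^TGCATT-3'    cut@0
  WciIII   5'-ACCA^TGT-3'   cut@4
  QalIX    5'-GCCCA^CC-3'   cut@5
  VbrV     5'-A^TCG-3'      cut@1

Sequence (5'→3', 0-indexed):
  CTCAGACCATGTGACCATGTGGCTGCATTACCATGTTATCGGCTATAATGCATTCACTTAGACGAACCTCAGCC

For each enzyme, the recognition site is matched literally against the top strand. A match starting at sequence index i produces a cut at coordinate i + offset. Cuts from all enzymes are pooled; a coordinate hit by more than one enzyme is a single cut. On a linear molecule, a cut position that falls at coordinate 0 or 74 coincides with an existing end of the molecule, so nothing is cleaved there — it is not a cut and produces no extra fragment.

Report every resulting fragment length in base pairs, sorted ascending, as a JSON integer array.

Per-enzyme occurrences:
  PtaV (CAGAG, off=5): no sites
  XjeIII TGCATT/0: at [23, 48] ⇒ [23, 48]
  WciIII ACCATGT/4: at [5, 13, 29] ⇒ [9, 17, 33]
  QalIX (GCCCACC, off=5): no sites
  VbrV ATCG/1: at [37] ⇒ [38]

All cut coordinates (distinct, sorted): [9, 17, 23, 33, 38, 48]

Fragment lengths:
  [0,9): 9 bp
  [9,17): 8 bp
  [17,23): 6 bp
  [23,33): 10 bp
  [33,38): 5 bp
  [38,48): 10 bp
  [48,74): 26 bp

[5,6,8,9,10,10,26]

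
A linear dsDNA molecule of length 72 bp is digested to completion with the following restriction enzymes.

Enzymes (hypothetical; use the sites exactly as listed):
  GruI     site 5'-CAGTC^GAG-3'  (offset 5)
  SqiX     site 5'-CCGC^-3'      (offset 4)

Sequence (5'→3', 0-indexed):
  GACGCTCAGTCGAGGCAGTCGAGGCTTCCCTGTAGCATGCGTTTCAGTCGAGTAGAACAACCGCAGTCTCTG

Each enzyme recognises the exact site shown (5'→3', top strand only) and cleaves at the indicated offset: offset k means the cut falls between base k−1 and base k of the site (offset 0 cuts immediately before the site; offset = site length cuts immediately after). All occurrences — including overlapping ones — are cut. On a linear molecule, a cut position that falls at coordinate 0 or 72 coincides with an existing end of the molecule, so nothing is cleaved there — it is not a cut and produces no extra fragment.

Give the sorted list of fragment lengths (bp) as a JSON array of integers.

[8,9,11,15,29]

Scan for sites:
  GruI (CAGTCGAG, off=5): starts [6, 15, 44] → cuts [11, 20, 49]
  SqiX (CCGC, off=4): starts [60] → cuts [64]

All cut coordinates (distinct, sorted): [11, 20, 49, 64]

Fragments:
  [0,11): 11 bp
  [11,20): 9 bp
  [20,49): 29 bp
  [49,64): 15 bp
  [64,72): 8 bp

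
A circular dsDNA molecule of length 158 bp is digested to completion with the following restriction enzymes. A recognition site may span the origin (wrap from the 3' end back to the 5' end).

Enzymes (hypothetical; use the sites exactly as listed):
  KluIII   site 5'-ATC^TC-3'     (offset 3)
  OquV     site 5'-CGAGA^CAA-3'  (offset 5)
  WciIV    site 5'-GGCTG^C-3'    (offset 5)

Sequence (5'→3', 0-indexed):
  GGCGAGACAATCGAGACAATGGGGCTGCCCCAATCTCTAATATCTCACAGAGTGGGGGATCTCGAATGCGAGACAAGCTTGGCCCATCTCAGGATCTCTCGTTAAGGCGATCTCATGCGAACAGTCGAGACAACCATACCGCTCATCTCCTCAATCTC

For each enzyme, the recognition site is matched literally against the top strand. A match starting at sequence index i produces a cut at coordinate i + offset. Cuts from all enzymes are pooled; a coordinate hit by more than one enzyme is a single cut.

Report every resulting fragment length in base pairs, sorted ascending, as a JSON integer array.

Site scan:
  KluIII ATCTC/3: at [32, 41, 58, 85, 93, 109, 144, 153] ⇒ [35, 44, 61, 88, 96, 112, 147, 156]
  OquV CGAGACAA/5: at [2, 11, 68, 125] ⇒ [7, 16, 73, 130]
  WciIV GGCTGC/5: at [22] ⇒ [27]

Pooled cuts: [7, 16, 27, 35, 44, 61, 73, 88, 96, 112, 130, 147, 156]

Fragment lengths:
  7→16: 9 bp
  16→27: 11 bp
  27→35: 8 bp
  35→44: 9 bp
  44→61: 17 bp
  61→73: 12 bp
  73→88: 15 bp
  88→96: 8 bp
  96→112: 16 bp
  112→130: 18 bp
  130→147: 17 bp
  147→156: 9 bp
  156→7 (wrap): 158-156+7 = 9 bp

[8,8,9,9,9,9,11,12,15,16,17,17,18]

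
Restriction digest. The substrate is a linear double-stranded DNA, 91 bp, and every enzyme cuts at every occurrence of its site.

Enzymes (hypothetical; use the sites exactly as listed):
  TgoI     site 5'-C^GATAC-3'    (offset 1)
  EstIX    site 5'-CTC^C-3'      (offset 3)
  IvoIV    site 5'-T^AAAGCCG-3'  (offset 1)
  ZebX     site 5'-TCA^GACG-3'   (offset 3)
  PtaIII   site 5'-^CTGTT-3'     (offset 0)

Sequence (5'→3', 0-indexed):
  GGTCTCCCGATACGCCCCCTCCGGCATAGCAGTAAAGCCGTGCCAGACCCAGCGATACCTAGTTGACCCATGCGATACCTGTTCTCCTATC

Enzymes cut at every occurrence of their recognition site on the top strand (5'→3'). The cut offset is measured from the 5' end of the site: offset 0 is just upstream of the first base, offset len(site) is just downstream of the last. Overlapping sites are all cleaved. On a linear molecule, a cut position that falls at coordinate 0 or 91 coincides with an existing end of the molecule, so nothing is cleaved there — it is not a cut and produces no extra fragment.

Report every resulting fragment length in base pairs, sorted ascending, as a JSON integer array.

[2,5,5,6,8,12,13,20,20]

Per-enzyme occurrences:
  TgoI CGATAC/1: at [7, 52, 72] ⇒ [8, 53, 73]
  EstIX CTCC/3: at [3, 18, 83] ⇒ [6, 21, 86]
  IvoIV TAAAGCCG/1: at [32] ⇒ [33]
  ZebX (TCAGACG, off=3): no sites
  PtaIII CTGTT/0: at [78] ⇒ [78]

All cut coordinates (distinct, sorted): [6, 8, 21, 33, 53, 73, 78, 86]

Fragments:
  [0,6): 6 bp
  [6,8): 2 bp
  [8,21): 13 bp
  [21,33): 12 bp
  [33,53): 20 bp
  [53,73): 20 bp
  [73,78): 5 bp
  [78,86): 8 bp
  [86,91): 5 bp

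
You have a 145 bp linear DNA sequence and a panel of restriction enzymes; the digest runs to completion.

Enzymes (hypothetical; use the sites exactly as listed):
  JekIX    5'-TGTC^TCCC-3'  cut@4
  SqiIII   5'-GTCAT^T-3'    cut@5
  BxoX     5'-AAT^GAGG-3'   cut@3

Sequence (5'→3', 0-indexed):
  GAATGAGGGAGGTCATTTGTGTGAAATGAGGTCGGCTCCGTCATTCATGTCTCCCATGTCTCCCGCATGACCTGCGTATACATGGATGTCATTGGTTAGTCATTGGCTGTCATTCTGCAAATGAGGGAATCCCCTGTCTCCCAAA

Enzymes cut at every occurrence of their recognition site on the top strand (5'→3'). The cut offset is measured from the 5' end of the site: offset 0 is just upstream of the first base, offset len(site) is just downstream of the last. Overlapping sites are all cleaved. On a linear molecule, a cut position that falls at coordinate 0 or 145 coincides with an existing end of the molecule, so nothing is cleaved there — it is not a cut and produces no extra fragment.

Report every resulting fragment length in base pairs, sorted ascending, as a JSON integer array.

[4,7,7,9,9,10,11,11,12,16,17,32]

Per-enzyme occurrences:
  JekIX TGTCTCCC/4: at [47, 56, 134] ⇒ [51, 60, 138]
  SqiIII GTCATT/5: at [11, 39, 87, 98, 108] ⇒ [16, 44, 92, 103, 113]
  BxoX AATGAGG/3: at [1, 24, 119] ⇒ [4, 27, 122]

All cut coordinates (distinct, sorted): [4, 16, 27, 44, 51, 60, 92, 103, 113, 122, 138]

Fragments:
  [0,4): 4 bp
  [4,16): 12 bp
  [16,27): 11 bp
  [27,44): 17 bp
  [44,51): 7 bp
  [51,60): 9 bp
  [60,92): 32 bp
  [92,103): 11 bp
  [103,113): 10 bp
  [113,122): 9 bp
  [122,138): 16 bp
  [138,145): 7 bp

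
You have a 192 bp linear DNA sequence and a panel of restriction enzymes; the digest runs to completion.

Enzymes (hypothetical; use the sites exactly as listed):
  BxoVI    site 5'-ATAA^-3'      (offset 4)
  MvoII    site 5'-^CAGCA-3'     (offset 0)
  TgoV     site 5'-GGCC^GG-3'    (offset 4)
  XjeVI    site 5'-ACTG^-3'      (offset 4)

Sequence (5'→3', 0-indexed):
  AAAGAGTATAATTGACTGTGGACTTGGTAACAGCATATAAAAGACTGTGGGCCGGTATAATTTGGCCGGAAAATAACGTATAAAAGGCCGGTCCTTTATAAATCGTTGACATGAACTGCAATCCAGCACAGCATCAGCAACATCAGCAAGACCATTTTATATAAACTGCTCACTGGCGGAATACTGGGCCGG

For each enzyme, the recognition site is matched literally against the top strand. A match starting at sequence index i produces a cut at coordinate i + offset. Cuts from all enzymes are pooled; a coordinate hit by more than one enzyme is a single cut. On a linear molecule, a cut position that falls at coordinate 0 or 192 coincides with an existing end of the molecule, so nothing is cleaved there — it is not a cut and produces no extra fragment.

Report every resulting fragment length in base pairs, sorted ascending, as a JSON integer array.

[2,4,4,5,5,6,6,6,7,7,7,7,7,7,9,9,10,11,11,12,12,17,21]

Per-enzyme occurrences:
  BxoVI ATAA/4: at [7, 36, 56, 72, 79, 97, 160] ⇒ [11, 40, 60, 76, 83, 101, 164]
  MvoII CAGCA/0: at [30, 123, 128, 134, 143] ⇒ [30, 123, 128, 134, 143]
  TgoV GGCCGG/4: at [49, 63, 85, 186] ⇒ [53, 67, 89, 190]
  XjeVI ACTG/4: at [14, 43, 114, 164, 171, 182] ⇒ [18, 47, 118, 168, 175, 186]

Pooled cuts: [11, 18, 30, 40, 47, 53, 60, 67, 76, 83, 89, 101, 118, 123, 128, 134, 143, 164, 168, 175, 186, 190]

Fragment lengths:
  [0,11): 11 bp
  [11,18): 7 bp
  [18,30): 12 bp
  [30,40): 10 bp
  [40,47): 7 bp
  [47,53): 6 bp
  [53,60): 7 bp
  [60,67): 7 bp
  [67,76): 9 bp
  [76,83): 7 bp
  [83,89): 6 bp
  [89,101): 12 bp
  [101,118): 17 bp
  [118,123): 5 bp
  [123,128): 5 bp
  [128,134): 6 bp
  [134,143): 9 bp
  [143,164): 21 bp
  [164,168): 4 bp
  [168,175): 7 bp
  [175,186): 11 bp
  [186,190): 4 bp
  [190,192): 2 bp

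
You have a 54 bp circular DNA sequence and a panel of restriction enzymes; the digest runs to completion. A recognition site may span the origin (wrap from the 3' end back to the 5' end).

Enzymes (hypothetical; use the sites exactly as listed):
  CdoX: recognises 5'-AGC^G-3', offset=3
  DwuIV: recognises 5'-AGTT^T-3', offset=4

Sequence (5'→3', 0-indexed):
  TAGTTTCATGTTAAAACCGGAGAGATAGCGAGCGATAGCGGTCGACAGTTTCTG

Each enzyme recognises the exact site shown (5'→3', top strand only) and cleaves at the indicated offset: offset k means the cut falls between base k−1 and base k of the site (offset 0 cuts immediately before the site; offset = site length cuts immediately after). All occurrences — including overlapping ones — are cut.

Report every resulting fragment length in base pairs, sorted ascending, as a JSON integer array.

[4,6,9,11,24]

Per-enzyme occurrences:
  CdoX (AGCG, off=3): starts [26, 30, 36] → cuts [29, 33, 39]
  DwuIV (AGTTT, off=4): starts [1, 46] → cuts [5, 50]

All cut coordinates (distinct, sorted): [5, 29, 33, 39, 50]

Fragments:
  5→29: 24 bp
  29→33: 4 bp
  33→39: 6 bp
  39→50: 11 bp
  50→5 (wrap): 54-50+5 = 9 bp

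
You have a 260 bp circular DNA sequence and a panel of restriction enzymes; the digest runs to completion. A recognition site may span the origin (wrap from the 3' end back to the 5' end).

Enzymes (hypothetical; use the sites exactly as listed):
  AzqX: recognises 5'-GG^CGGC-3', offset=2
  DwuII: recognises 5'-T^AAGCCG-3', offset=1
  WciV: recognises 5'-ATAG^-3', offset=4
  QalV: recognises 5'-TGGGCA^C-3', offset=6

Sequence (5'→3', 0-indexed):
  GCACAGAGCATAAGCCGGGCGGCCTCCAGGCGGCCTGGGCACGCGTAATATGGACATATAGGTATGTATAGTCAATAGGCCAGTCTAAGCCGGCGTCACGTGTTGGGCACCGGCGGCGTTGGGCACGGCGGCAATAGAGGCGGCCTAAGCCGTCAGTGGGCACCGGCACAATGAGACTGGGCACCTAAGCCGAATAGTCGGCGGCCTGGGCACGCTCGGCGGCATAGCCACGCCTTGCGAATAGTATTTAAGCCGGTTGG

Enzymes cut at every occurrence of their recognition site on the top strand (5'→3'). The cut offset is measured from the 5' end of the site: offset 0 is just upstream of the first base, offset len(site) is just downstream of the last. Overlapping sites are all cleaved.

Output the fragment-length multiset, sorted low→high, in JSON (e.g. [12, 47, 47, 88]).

[3,3,3,4,4,5,6,7,7,8,8,8,8,9,10,11,11,11,11,12,14,16,17,20,21,23]

Scan for sites:
  AzqX (GGCGGC, off=2): starts [17, 28, 111, 126, 138, 199, 217] → cuts [19, 30, 113, 128, 140, 201, 219]
  DwuII (TAAGCCG, off=1): starts [10, 85, 145, 185, 248] → cuts [11, 86, 146, 186, 249]
  WciV (ATAG, off=4): starts [57, 67, 74, 133, 193, 223, 240] → cuts [61, 71, 78, 137, 197, 227, 244]
  QalV (TGGGCAC, off=6): starts [35, 103, 119, 156, 177, 206, 257] → cuts [3, 41, 109, 125, 162, 183, 212]

All cut coordinates (distinct, sorted): [3, 11, 19, 30, 41, 61, 71, 78, 86, 109, 113, 125, 128, 137, 140, 146, 162, 183, 186, 197, 201, 212, 219, 227, 244, 249]

Fragment lengths:
  3→11: 8 bp
  11→19: 8 bp
  19→30: 11 bp
  30→41: 11 bp
  41→61: 20 bp
  61→71: 10 bp
  71→78: 7 bp
  78→86: 8 bp
  86→109: 23 bp
  109→113: 4 bp
  113→125: 12 bp
  125→128: 3 bp
  128→137: 9 bp
  137→140: 3 bp
  140→146: 6 bp
  146→162: 16 bp
  162→183: 21 bp
  183→186: 3 bp
  186→197: 11 bp
  197→201: 4 bp
  201→212: 11 bp
  212→219: 7 bp
  219→227: 8 bp
  227→244: 17 bp
  244→249: 5 bp
  249→3 (wrap): 260-249+3 = 14 bp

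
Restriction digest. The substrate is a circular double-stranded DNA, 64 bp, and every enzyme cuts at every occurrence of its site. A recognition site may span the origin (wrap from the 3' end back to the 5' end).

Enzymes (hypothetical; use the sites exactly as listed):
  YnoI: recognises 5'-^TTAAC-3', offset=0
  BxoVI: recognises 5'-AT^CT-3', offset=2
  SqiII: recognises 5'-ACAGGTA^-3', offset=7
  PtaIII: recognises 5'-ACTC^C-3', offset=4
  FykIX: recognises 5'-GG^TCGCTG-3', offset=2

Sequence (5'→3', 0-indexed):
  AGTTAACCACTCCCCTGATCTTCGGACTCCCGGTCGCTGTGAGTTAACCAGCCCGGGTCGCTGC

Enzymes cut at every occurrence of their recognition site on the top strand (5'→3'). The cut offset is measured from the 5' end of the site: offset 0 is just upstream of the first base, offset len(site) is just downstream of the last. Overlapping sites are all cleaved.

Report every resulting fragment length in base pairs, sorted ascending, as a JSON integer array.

Per-enzyme occurrences:
  YnoI TTAAC/0: at [2, 43] ⇒ [2, 43]
  BxoVI ATCT/2: at [17] ⇒ [19]
  SqiII (ACAGGTA, off=7): no sites
  PtaIII ACTCC/4: at [8, 25] ⇒ [12, 29]
  FykIX GGTCGCTG/2: at [31, 55] ⇒ [33, 57]

Pooled cuts: [2, 12, 19, 29, 33, 43, 57]

Fragments:
  2→12: 10 bp
  12→19: 7 bp
  19→29: 10 bp
  29→33: 4 bp
  33→43: 10 bp
  43→57: 14 bp
  57→2 (wrap): 64-57+2 = 9 bp

[4,7,9,10,10,10,14]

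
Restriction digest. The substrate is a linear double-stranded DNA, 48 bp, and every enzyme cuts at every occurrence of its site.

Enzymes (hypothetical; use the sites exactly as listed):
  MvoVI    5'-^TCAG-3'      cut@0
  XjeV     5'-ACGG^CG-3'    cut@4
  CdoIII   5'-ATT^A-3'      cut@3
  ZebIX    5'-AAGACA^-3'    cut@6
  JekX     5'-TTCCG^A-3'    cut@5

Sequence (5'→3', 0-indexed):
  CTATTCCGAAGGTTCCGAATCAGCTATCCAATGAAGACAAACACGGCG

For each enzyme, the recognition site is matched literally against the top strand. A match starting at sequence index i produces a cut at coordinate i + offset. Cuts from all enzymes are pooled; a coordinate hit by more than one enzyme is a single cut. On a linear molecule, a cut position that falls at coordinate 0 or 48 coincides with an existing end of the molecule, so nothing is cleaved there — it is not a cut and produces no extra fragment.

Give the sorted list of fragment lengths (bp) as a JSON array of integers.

[2,2,7,8,9,20]

Per-enzyme occurrences:
  MvoVI TCAG/0: at [19] ⇒ [19]
  XjeV ACGGCG/4: at [42] ⇒ [46]
  CdoIII (ATTA, off=3): no sites
  ZebIX AAGACA/6: at [33] ⇒ [39]
  JekX TTCCGA/5: at [3, 12] ⇒ [8, 17]

All cut coordinates (distinct, sorted): [8, 17, 19, 39, 46]

Fragments:
  [0,8): 8 bp
  [8,17): 9 bp
  [17,19): 2 bp
  [19,39): 20 bp
  [39,46): 7 bp
  [46,48): 2 bp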